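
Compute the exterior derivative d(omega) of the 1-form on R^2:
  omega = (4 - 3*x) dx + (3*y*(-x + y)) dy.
d(omega) = (-3*y) dx ∧ dy

For a 1-form omega = sum_i f_i dx_i, the exterior derivative is
  d(omega) = sum_{i < j} (∂f_j/∂x_i - ∂f_i/∂x_j) dx_i ∧ dx_j.
  coefficient of dx ∧ dy: ∂f_2/∂x - ∂f_1/∂y = ∂(3*y*(-x + y))/∂x - ∂(4 - 3*x)/∂y = -3*y
Assembling: d(omega) = (-3*y) dx ∧ dy.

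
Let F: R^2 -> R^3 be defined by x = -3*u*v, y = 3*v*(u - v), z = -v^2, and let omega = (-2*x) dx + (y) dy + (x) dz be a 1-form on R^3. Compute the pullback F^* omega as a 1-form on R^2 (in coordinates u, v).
F^* omega = (9*v^2*(-u - v)) du + (3*v*(-3*u^2 - 7*u*v + 6*v^2)) dv

Using F^*(f dg) = (f ∘ F) d(g ∘ F), substitute each coordinate x_i by F_i(u, v) in f_i, and replace dx_i by d F_i = (∂F_i/∂u) du + (∂F_i/∂v) dv.
  For the x component: f_1(F) = 6*u*v; d F_1 = (-3*v) du + (-3*u) dv
  For the y component: f_2(F) = 3*v*(u - v); d F_2 = (3*v) du + (3*u - 6*v) dv
  For the z component: f_3(F) = -3*u*v; d F_3 = (0) du + (-2*v) dv
Combining and collecting du, dv coefficients:
  coeff of du: 9*v^2*(-u - v)
  coeff of dv: 3*v*(-3*u^2 - 7*u*v + 6*v^2)
F^* omega = (9*v^2*(-u - v)) du + (3*v*(-3*u^2 - 7*u*v + 6*v^2)) dv.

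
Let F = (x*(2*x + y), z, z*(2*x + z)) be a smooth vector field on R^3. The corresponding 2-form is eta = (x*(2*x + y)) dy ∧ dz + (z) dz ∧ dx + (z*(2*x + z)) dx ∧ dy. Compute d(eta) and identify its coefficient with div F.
d(eta) = (6*x + y + 2*z) dx ∧ dy ∧ dz; div F = 6*x + y + 2*z

For a 2-form in R^3 of the form above, applying d gives a 3-form with coefficient ∂P/∂x + ∂Q/∂y + ∂R/∂z:
  ∂P/∂x = 4*x + y
  ∂Q/∂y = 0
  ∂R/∂z = 2*x + 2*z
Sum = 6*x + y + 2*z, which is exactly div F.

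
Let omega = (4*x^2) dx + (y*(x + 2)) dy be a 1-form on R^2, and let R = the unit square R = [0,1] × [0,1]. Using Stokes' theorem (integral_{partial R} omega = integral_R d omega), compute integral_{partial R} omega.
integral_(partial R) omega = 1/2

Stokes: integral_partial_R omega = integral_R d omega with d omega = (∂Q/∂x - ∂P/∂y) dx ∧ dy.
  ∂Q/∂x = y
  ∂P/∂y = 0
  integrand = ∂Q/∂x - ∂P/∂y = y.
Integrating over R: integral_0^1 integral_0^1 (y) dx dy = 1/2.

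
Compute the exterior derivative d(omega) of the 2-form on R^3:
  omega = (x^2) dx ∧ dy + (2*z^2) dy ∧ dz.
d(omega) = 0

For a 2-form omega = sum_{i<j} g_{ij} dx_i ∧ dx_j, the exterior derivative is
  d(omega) = sum_{i<j} d(g_{ij}) ∧ dx_i ∧ dx_j = sum_{i<j, k} (∂g_{ij}/∂x_k) dx_k ∧ dx_i ∧ dx_j.
Expand each term, using dx_k ∧ dx_i ∧ dx_j = sgn(permutation) dx_{(a)} ∧ dx_{(b)} ∧ dx_{(c)} with (a < b < c) sorted:

Collecting like 3-forms: d(omega) = 0.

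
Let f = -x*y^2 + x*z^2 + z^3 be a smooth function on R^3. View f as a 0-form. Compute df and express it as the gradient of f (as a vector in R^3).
df = (-y^2 + z^2) dx + (-2*x*y) dy + (z*(2*x + 3*z)) dz; grad f = (-y^2 + z^2, -2*x*y, z*(2*x + 3*z))

For a 0-form f, d f = (∂f/∂x) dx + (∂f/∂y) dy + (∂f/∂z) dz. The components of the vector representation are exactly the entries of grad f in Cartesian coordinates:
  ∂f/∂x = -y^2 + z^2
  ∂f/∂y = -2*x*y
  ∂f/∂z = z*(2*x + 3*z).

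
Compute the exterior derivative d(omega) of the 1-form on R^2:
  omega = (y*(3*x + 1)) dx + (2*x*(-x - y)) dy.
d(omega) = (-7*x - 2*y - 1) dx ∧ dy

For a 1-form omega = sum_i f_i dx_i, the exterior derivative is
  d(omega) = sum_{i < j} (∂f_j/∂x_i - ∂f_i/∂x_j) dx_i ∧ dx_j.
  coefficient of dx ∧ dy: ∂f_2/∂x - ∂f_1/∂y = ∂(2*x*(-x - y))/∂x - ∂(y*(3*x + 1))/∂y = -7*x - 2*y - 1
Assembling: d(omega) = (-7*x - 2*y - 1) dx ∧ dy.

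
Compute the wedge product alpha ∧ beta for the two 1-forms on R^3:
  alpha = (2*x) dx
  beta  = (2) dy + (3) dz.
alpha ∧ beta = (4*x) dx ∧ dy + (6*x) dx ∧ dz

Distribute the wedge, using dx_i ∧ dx_j = -dx_j ∧ dx_i and dx_i ∧ dx_i = 0. For each pair (i, j) with i < j, the coefficient of dx_i ∧ dx_j in alpha ∧ beta is (alpha_i * beta_j - alpha_j * beta_i). Collecting: alpha ∧ beta = (4*x) dx ∧ dy + (6*x) dx ∧ dz.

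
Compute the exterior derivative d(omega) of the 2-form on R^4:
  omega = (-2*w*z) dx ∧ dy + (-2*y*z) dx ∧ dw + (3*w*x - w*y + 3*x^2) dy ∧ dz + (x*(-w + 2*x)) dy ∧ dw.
d(omega) = (w + 6*x) dx ∧ dy ∧ dz + (-w + 4*x) dx ∧ dy ∧ dw + (2*y) dx ∧ dz ∧ dw + (3*x - y) dy ∧ dz ∧ dw

For a 2-form omega = sum_{i<j} g_{ij} dx_i ∧ dx_j, the exterior derivative is
  d(omega) = sum_{i<j} d(g_{ij}) ∧ dx_i ∧ dx_j = sum_{i<j, k} (∂g_{ij}/∂x_k) dx_k ∧ dx_i ∧ dx_j.
Expand each term, using dx_k ∧ dx_i ∧ dx_j = sgn(permutation) dx_{(a)} ∧ dx_{(b)} ∧ dx_{(c)} with (a < b < c) sorted:
  d(-2*w*z) includes (∂/∂z)(-2*w*z) dz = (-2*w) dz, which multiplied by dx ∧ dy gives (-2*w) dx ∧ dy ∧ dz
  d(-2*w*z) includes (∂/∂w)(-2*w*z) dw = (-2*z) dw, which multiplied by dx ∧ dy gives (-2*z) dx ∧ dy ∧ dw
  d(-2*y*z) includes (∂/∂y)(-2*y*z) dy = (-2*z) dy, which multiplied by dx ∧ dw gives (2*z) dx ∧ dy ∧ dw
  d(-2*y*z) includes (∂/∂z)(-2*y*z) dz = (-2*y) dz, which multiplied by dx ∧ dw gives (2*y) dx ∧ dz ∧ dw
  d(3*w*x - w*y + 3*x^2) includes (∂/∂x)(3*w*x - w*y + 3*x^2) dx = (3*w + 6*x) dx, which multiplied by dy ∧ dz gives (3*w + 6*x) dx ∧ dy ∧ dz
  d(3*w*x - w*y + 3*x^2) includes (∂/∂w)(3*w*x - w*y + 3*x^2) dw = (3*x - y) dw, which multiplied by dy ∧ dz gives (3*x - y) dy ∧ dz ∧ dw
  d(x*(-w + 2*x)) includes (∂/∂x)(x*(-w + 2*x)) dx = (-w + 4*x) dx, which multiplied by dy ∧ dw gives (-w + 4*x) dx ∧ dy ∧ dw
Collecting like 3-forms: d(omega) = (w + 6*x) dx ∧ dy ∧ dz + (-w + 4*x) dx ∧ dy ∧ dw + (2*y) dx ∧ dz ∧ dw + (3*x - y) dy ∧ dz ∧ dw.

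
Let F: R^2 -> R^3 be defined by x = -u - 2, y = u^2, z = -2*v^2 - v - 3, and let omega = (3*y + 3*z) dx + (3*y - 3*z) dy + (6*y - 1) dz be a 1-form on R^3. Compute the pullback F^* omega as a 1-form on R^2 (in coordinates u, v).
F^* omega = (6*u^3 - 3*u^2 + 12*u*v^2 + 6*u*v + 18*u + 6*v^2 + 3*v + 9) du + (-24*u^2*v - 6*u^2 + 4*v + 1) dv

Using F^*(f dg) = (f ∘ F) d(g ∘ F), substitute each coordinate x_i by F_i(u, v) in f_i, and replace dx_i by d F_i = (∂F_i/∂u) du + (∂F_i/∂v) dv.
  For the x component: f_1(F) = 3*u^2 - 6*v^2 - 3*v - 9; d F_1 = (-1) du + (0) dv
  For the y component: f_2(F) = 3*u^2 + 6*v^2 + 3*v + 9; d F_2 = (2*u) du + (0) dv
  For the z component: f_3(F) = 6*u^2 - 1; d F_3 = (0) du + (-4*v - 1) dv
Combining and collecting du, dv coefficients:
  coeff of du: 6*u^3 - 3*u^2 + 12*u*v^2 + 6*u*v + 18*u + 6*v^2 + 3*v + 9
  coeff of dv: -24*u^2*v - 6*u^2 + 4*v + 1
F^* omega = (6*u^3 - 3*u^2 + 12*u*v^2 + 6*u*v + 18*u + 6*v^2 + 3*v + 9) du + (-24*u^2*v - 6*u^2 + 4*v + 1) dv.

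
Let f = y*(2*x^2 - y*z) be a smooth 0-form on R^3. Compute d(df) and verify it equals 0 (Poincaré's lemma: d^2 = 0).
d(df) = 0

Step 1: df = sum_i (∂f/∂x_i) dx_i = (4*x*y) dx + (2*x^2 - 2*y*z) dy + (-y^2) dz.
Step 2: Apply d again. Using the 1-form formula, the coefficient of dx ∧ dy in d(df) is ∂^2 f/∂x ∂y - ∂^2 f/∂y ∂x = (4*x) - (4*x) = 0 (equality of mixed partials for smooth f).
Similarly for dx ∧ dz and dy ∧ dz — all coefficients vanish. So d(df) = 0.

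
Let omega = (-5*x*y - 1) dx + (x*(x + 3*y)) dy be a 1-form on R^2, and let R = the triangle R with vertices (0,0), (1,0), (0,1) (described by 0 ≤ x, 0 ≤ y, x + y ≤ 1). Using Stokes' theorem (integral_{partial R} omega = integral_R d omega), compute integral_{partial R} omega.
integral_(partial R) omega = 5/3

Stokes: integral_partial_R omega = integral_R d omega with d omega = (∂Q/∂x - ∂P/∂y) dx ∧ dy.
  ∂Q/∂x = 2*x + 3*y
  ∂P/∂y = -5*x
  integrand = ∂Q/∂x - ∂P/∂y = 7*x + 3*y.
Integrating over R: integral_0^1 integral_0^{1-x} (7*x + 3*y) dy dx = 5/3.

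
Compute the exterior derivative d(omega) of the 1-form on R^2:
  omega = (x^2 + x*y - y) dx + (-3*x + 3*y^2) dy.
d(omega) = (-x - 2) dx ∧ dy

For a 1-form omega = sum_i f_i dx_i, the exterior derivative is
  d(omega) = sum_{i < j} (∂f_j/∂x_i - ∂f_i/∂x_j) dx_i ∧ dx_j.
  coefficient of dx ∧ dy: ∂f_2/∂x - ∂f_1/∂y = ∂(-3*x + 3*y^2)/∂x - ∂(x^2 + x*y - y)/∂y = -x - 2
Assembling: d(omega) = (-x - 2) dx ∧ dy.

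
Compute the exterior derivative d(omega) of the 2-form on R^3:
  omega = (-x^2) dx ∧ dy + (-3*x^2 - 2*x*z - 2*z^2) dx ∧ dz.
d(omega) = 0

For a 2-form omega = sum_{i<j} g_{ij} dx_i ∧ dx_j, the exterior derivative is
  d(omega) = sum_{i<j} d(g_{ij}) ∧ dx_i ∧ dx_j = sum_{i<j, k} (∂g_{ij}/∂x_k) dx_k ∧ dx_i ∧ dx_j.
Expand each term, using dx_k ∧ dx_i ∧ dx_j = sgn(permutation) dx_{(a)} ∧ dx_{(b)} ∧ dx_{(c)} with (a < b < c) sorted:

Collecting like 3-forms: d(omega) = 0.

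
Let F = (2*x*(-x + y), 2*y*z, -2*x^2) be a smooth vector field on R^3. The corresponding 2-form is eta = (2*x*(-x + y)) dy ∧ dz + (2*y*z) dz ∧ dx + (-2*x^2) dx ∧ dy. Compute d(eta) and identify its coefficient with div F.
d(eta) = (-4*x + 2*y + 2*z) dx ∧ dy ∧ dz; div F = -4*x + 2*y + 2*z

For a 2-form in R^3 of the form above, applying d gives a 3-form with coefficient ∂P/∂x + ∂Q/∂y + ∂R/∂z:
  ∂P/∂x = -4*x + 2*y
  ∂Q/∂y = 2*z
  ∂R/∂z = 0
Sum = -4*x + 2*y + 2*z, which is exactly div F.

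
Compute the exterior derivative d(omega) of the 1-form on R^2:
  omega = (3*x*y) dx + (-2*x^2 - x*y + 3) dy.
d(omega) = (-7*x - y) dx ∧ dy

For a 1-form omega = sum_i f_i dx_i, the exterior derivative is
  d(omega) = sum_{i < j} (∂f_j/∂x_i - ∂f_i/∂x_j) dx_i ∧ dx_j.
  coefficient of dx ∧ dy: ∂f_2/∂x - ∂f_1/∂y = ∂(-2*x^2 - x*y + 3)/∂x - ∂(3*x*y)/∂y = -7*x - y
Assembling: d(omega) = (-7*x - y) dx ∧ dy.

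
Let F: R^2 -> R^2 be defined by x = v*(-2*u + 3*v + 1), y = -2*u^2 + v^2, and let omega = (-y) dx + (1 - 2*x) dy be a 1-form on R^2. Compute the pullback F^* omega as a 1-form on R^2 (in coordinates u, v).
F^* omega = (-20*u^2*v + 24*u*v^2 + 8*u*v - 4*u + 2*v^3) du + (-4*u^3 + 12*u^2*v + 2*u^2 + 10*u*v^2 - 18*v^3 - 5*v^2 + 2*v) dv

Using F^*(f dg) = (f ∘ F) d(g ∘ F), substitute each coordinate x_i by F_i(u, v) in f_i, and replace dx_i by d F_i = (∂F_i/∂u) du + (∂F_i/∂v) dv.
  For the x component: f_1(F) = 2*u^2 - v^2; d F_1 = (-2*v) du + (-2*u + 6*v + 1) dv
  For the y component: f_2(F) = 4*u*v - 6*v^2 - 2*v + 1; d F_2 = (-4*u) du + (2*v) dv
Combining and collecting du, dv coefficients:
  coeff of du: -20*u^2*v + 24*u*v^2 + 8*u*v - 4*u + 2*v^3
  coeff of dv: -4*u^3 + 12*u^2*v + 2*u^2 + 10*u*v^2 - 18*v^3 - 5*v^2 + 2*v
F^* omega = (-20*u^2*v + 24*u*v^2 + 8*u*v - 4*u + 2*v^3) du + (-4*u^3 + 12*u^2*v + 2*u^2 + 10*u*v^2 - 18*v^3 - 5*v^2 + 2*v) dv.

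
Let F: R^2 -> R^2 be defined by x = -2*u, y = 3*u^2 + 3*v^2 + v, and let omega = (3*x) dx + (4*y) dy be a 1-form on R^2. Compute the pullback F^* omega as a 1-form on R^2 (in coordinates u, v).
F^* omega = (12*u*(6*u^2 + 6*v^2 + 2*v + 1)) du + (72*u^2*v + 12*u^2 + 72*v^3 + 36*v^2 + 4*v) dv

Using F^*(f dg) = (f ∘ F) d(g ∘ F), substitute each coordinate x_i by F_i(u, v) in f_i, and replace dx_i by d F_i = (∂F_i/∂u) du + (∂F_i/∂v) dv.
  For the x component: f_1(F) = -6*u; d F_1 = (-2) du + (0) dv
  For the y component: f_2(F) = 12*u^2 + 12*v^2 + 4*v; d F_2 = (6*u) du + (6*v + 1) dv
Combining and collecting du, dv coefficients:
  coeff of du: 12*u*(6*u^2 + 6*v^2 + 2*v + 1)
  coeff of dv: 72*u^2*v + 12*u^2 + 72*v^3 + 36*v^2 + 4*v
F^* omega = (12*u*(6*u^2 + 6*v^2 + 2*v + 1)) du + (72*u^2*v + 12*u^2 + 72*v^3 + 36*v^2 + 4*v) dv.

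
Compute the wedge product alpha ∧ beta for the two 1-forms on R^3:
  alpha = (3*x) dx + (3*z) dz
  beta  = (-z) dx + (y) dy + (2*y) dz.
alpha ∧ beta = (3*x*y) dx ∧ dy + (6*x*y + 3*z^2) dx ∧ dz + (-3*y*z) dy ∧ dz

Distribute the wedge, using dx_i ∧ dx_j = -dx_j ∧ dx_i and dx_i ∧ dx_i = 0. For each pair (i, j) with i < j, the coefficient of dx_i ∧ dx_j in alpha ∧ beta is (alpha_i * beta_j - alpha_j * beta_i). Collecting: alpha ∧ beta = (3*x*y) dx ∧ dy + (6*x*y + 3*z^2) dx ∧ dz + (-3*y*z) dy ∧ dz.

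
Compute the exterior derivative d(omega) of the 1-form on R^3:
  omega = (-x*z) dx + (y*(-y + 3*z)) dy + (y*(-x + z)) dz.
d(omega) = (x - y) dx ∧ dz + (-x - 3*y + z) dy ∧ dz

For a 1-form omega = sum_i f_i dx_i, the exterior derivative is
  d(omega) = sum_{i < j} (∂f_j/∂x_i - ∂f_i/∂x_j) dx_i ∧ dx_j.
  coefficient of dx ∧ dz: ∂f_3/∂x - ∂f_1/∂z = ∂(y*(-x + z))/∂x - ∂(-x*z)/∂z = x - y
  coefficient of dy ∧ dz: ∂f_3/∂y - ∂f_2/∂z = ∂(y*(-x + z))/∂y - ∂(y*(-y + 3*z))/∂z = -x - 3*y + z
Assembling: d(omega) = (x - y) dx ∧ dz + (-x - 3*y + z) dy ∧ dz.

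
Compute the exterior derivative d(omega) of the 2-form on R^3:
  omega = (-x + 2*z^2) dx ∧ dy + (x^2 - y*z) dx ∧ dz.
d(omega) = (5*z) dx ∧ dy ∧ dz

For a 2-form omega = sum_{i<j} g_{ij} dx_i ∧ dx_j, the exterior derivative is
  d(omega) = sum_{i<j} d(g_{ij}) ∧ dx_i ∧ dx_j = sum_{i<j, k} (∂g_{ij}/∂x_k) dx_k ∧ dx_i ∧ dx_j.
Expand each term, using dx_k ∧ dx_i ∧ dx_j = sgn(permutation) dx_{(a)} ∧ dx_{(b)} ∧ dx_{(c)} with (a < b < c) sorted:
  d(-x + 2*z^2) includes (∂/∂z)(-x + 2*z^2) dz = (4*z) dz, which multiplied by dx ∧ dy gives (4*z) dx ∧ dy ∧ dz
  d(x^2 - y*z) includes (∂/∂y)(x^2 - y*z) dy = (-z) dy, which multiplied by dx ∧ dz gives (z) dx ∧ dy ∧ dz
Collecting like 3-forms: d(omega) = (5*z) dx ∧ dy ∧ dz.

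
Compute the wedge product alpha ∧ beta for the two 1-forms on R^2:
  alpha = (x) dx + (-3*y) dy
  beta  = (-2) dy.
alpha ∧ beta = (-2*x) dx ∧ dy

Distribute the wedge, using dx_i ∧ dx_j = -dx_j ∧ dx_i and dx_i ∧ dx_i = 0. For each pair (i, j) with i < j, the coefficient of dx_i ∧ dx_j in alpha ∧ beta is (alpha_i * beta_j - alpha_j * beta_i). Collecting: alpha ∧ beta = (-2*x) dx ∧ dy.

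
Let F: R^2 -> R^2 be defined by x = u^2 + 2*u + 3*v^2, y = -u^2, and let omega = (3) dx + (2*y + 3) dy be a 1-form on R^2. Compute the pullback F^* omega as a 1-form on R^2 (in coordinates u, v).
F^* omega = (4*u^3 + 6) du + (18*v) dv

Using F^*(f dg) = (f ∘ F) d(g ∘ F), substitute each coordinate x_i by F_i(u, v) in f_i, and replace dx_i by d F_i = (∂F_i/∂u) du + (∂F_i/∂v) dv.
  For the x component: f_1(F) = 3; d F_1 = (2*u + 2) du + (6*v) dv
  For the y component: f_2(F) = 3 - 2*u^2; d F_2 = (-2*u) du + (0) dv
Combining and collecting du, dv coefficients:
  coeff of du: 4*u^3 + 6
  coeff of dv: 18*v
F^* omega = (4*u^3 + 6) du + (18*v) dv.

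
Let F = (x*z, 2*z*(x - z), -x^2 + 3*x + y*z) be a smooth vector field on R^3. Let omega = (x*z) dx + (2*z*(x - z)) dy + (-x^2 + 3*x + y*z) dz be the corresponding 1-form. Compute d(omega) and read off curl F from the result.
d(omega) = (-2*x + 5*z) dy ∧ dz + (3*x - 3) dz ∧ dx + (2*z) dx ∧ dy; curl F = (-2*x + 5*z, 3*x - 3, 2*z)

d omega = sum_{i<j} (∂f_j/∂x_i - ∂f_i/∂x_j) dx_i ∧ dx_j. Under the identification (dy ∧ dz, dz ∧ dx, dx ∧ dy) ↔ (e_x, e_y, e_z), the coefficients are exactly the components of curl F. Compute:
  ∂R/∂y - ∂Q/∂z = (z) - (2*x - 4*z) = -2*x + 5*z
  ∂P/∂z - ∂R/∂x = (x) - (3 - 2*x) = 3*x - 3
  ∂Q/∂x - ∂P/∂y = (2*z) - (0) = 2*z.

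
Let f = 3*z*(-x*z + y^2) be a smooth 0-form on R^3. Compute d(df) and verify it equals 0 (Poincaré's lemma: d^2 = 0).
d(df) = 0

Step 1: df = sum_i (∂f/∂x_i) dx_i = (-3*z^2) dx + (6*y*z) dy + (-6*x*z + 3*y^2) dz.
Step 2: Apply d again. Using the 1-form formula, the coefficient of dx ∧ dy in d(df) is ∂^2 f/∂x ∂y - ∂^2 f/∂y ∂x = (0) - (0) = 0 (equality of mixed partials for smooth f).
Similarly for dx ∧ dz and dy ∧ dz — all coefficients vanish. So d(df) = 0.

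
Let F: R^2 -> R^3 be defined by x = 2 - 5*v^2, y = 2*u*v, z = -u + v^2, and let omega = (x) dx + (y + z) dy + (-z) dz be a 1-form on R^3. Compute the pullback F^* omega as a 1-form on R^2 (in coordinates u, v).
F^* omega = (4*u*v^2 - 2*u*v - u + 2*v^3 + v^2) du + (4*u^2*v - 2*u^2 + 2*u*v^2 + 2*u*v + 48*v^3 - 20*v) dv

Using F^*(f dg) = (f ∘ F) d(g ∘ F), substitute each coordinate x_i by F_i(u, v) in f_i, and replace dx_i by d F_i = (∂F_i/∂u) du + (∂F_i/∂v) dv.
  For the x component: f_1(F) = 2 - 5*v^2; d F_1 = (0) du + (-10*v) dv
  For the y component: f_2(F) = 2*u*v - u + v^2; d F_2 = (2*v) du + (2*u) dv
  For the z component: f_3(F) = u - v^2; d F_3 = (-1) du + (2*v) dv
Combining and collecting du, dv coefficients:
  coeff of du: 4*u*v^2 - 2*u*v - u + 2*v^3 + v^2
  coeff of dv: 4*u^2*v - 2*u^2 + 2*u*v^2 + 2*u*v + 48*v^3 - 20*v
F^* omega = (4*u*v^2 - 2*u*v - u + 2*v^3 + v^2) du + (4*u^2*v - 2*u^2 + 2*u*v^2 + 2*u*v + 48*v^3 - 20*v) dv.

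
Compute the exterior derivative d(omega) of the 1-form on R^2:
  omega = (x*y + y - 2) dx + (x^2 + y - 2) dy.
d(omega) = (x - 1) dx ∧ dy

For a 1-form omega = sum_i f_i dx_i, the exterior derivative is
  d(omega) = sum_{i < j} (∂f_j/∂x_i - ∂f_i/∂x_j) dx_i ∧ dx_j.
  coefficient of dx ∧ dy: ∂f_2/∂x - ∂f_1/∂y = ∂(x^2 + y - 2)/∂x - ∂(x*y + y - 2)/∂y = x - 1
Assembling: d(omega) = (x - 1) dx ∧ dy.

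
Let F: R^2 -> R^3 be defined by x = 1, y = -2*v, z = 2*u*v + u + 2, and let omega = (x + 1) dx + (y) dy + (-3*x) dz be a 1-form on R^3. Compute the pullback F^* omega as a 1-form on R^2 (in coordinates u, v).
F^* omega = (-6*v - 3) du + (-6*u + 4*v) dv

Using F^*(f dg) = (f ∘ F) d(g ∘ F), substitute each coordinate x_i by F_i(u, v) in f_i, and replace dx_i by d F_i = (∂F_i/∂u) du + (∂F_i/∂v) dv.
  For the x component: f_1(F) = 2; d F_1 = (0) du + (0) dv
  For the y component: f_2(F) = -2*v; d F_2 = (0) du + (-2) dv
  For the z component: f_3(F) = -3; d F_3 = (2*v + 1) du + (2*u) dv
Combining and collecting du, dv coefficients:
  coeff of du: -6*v - 3
  coeff of dv: -6*u + 4*v
F^* omega = (-6*v - 3) du + (-6*u + 4*v) dv.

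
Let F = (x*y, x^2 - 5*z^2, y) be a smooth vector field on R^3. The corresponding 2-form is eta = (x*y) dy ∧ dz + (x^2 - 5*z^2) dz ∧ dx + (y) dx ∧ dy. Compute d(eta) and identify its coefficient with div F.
d(eta) = (y) dx ∧ dy ∧ dz; div F = y

For a 2-form in R^3 of the form above, applying d gives a 3-form with coefficient ∂P/∂x + ∂Q/∂y + ∂R/∂z:
  ∂P/∂x = y
  ∂Q/∂y = 0
  ∂R/∂z = 0
Sum = y, which is exactly div F.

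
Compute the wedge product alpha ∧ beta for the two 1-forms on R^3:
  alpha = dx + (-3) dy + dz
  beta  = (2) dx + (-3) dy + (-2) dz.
alpha ∧ beta = (3) dx ∧ dy + (-4) dx ∧ dz + (9) dy ∧ dz

Distribute the wedge, using dx_i ∧ dx_j = -dx_j ∧ dx_i and dx_i ∧ dx_i = 0. For each pair (i, j) with i < j, the coefficient of dx_i ∧ dx_j in alpha ∧ beta is (alpha_i * beta_j - alpha_j * beta_i). Collecting: alpha ∧ beta = (3) dx ∧ dy + (-4) dx ∧ dz + (9) dy ∧ dz.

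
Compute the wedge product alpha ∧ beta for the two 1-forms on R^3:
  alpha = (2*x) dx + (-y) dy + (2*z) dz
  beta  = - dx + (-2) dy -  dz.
alpha ∧ beta = (-4*x - y) dx ∧ dy + (-2*x + 2*z) dx ∧ dz + (y + 4*z) dy ∧ dz

Distribute the wedge, using dx_i ∧ dx_j = -dx_j ∧ dx_i and dx_i ∧ dx_i = 0. For each pair (i, j) with i < j, the coefficient of dx_i ∧ dx_j in alpha ∧ beta is (alpha_i * beta_j - alpha_j * beta_i). Collecting: alpha ∧ beta = (-4*x - y) dx ∧ dy + (-2*x + 2*z) dx ∧ dz + (y + 4*z) dy ∧ dz.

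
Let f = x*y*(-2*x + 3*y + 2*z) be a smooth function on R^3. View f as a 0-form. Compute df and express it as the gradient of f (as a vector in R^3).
df = (y*(-4*x + 3*y + 2*z)) dx + (2*x*(-x + 3*y + z)) dy + (2*x*y) dz; grad f = (y*(-4*x + 3*y + 2*z), 2*x*(-x + 3*y + z), 2*x*y)

For a 0-form f, d f = (∂f/∂x) dx + (∂f/∂y) dy + (∂f/∂z) dz. The components of the vector representation are exactly the entries of grad f in Cartesian coordinates:
  ∂f/∂x = y*(-4*x + 3*y + 2*z)
  ∂f/∂y = 2*x*(-x + 3*y + z)
  ∂f/∂z = 2*x*y.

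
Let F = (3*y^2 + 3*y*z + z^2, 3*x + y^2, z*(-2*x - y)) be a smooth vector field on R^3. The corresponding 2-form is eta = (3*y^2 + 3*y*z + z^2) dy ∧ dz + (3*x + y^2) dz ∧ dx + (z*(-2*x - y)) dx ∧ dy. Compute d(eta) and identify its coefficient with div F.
d(eta) = (-2*x + y) dx ∧ dy ∧ dz; div F = -2*x + y

For a 2-form in R^3 of the form above, applying d gives a 3-form with coefficient ∂P/∂x + ∂Q/∂y + ∂R/∂z:
  ∂P/∂x = 0
  ∂Q/∂y = 2*y
  ∂R/∂z = -2*x - y
Sum = -2*x + y, which is exactly div F.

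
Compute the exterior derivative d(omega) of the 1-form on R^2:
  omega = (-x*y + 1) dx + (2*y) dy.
d(omega) = (x) dx ∧ dy

For a 1-form omega = sum_i f_i dx_i, the exterior derivative is
  d(omega) = sum_{i < j} (∂f_j/∂x_i - ∂f_i/∂x_j) dx_i ∧ dx_j.
  coefficient of dx ∧ dy: ∂f_2/∂x - ∂f_1/∂y = ∂(2*y)/∂x - ∂(-x*y + 1)/∂y = x
Assembling: d(omega) = (x) dx ∧ dy.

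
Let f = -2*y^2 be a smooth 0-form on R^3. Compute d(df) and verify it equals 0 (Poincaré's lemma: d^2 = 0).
d(df) = 0

Step 1: df = sum_i (∂f/∂x_i) dx_i = (0) dx + (-4*y) dy + (0) dz.
Step 2: Apply d again. Using the 1-form formula, the coefficient of dx ∧ dy in d(df) is ∂^2 f/∂x ∂y - ∂^2 f/∂y ∂x = (0) - (0) = 0 (equality of mixed partials for smooth f).
Similarly for dx ∧ dz and dy ∧ dz — all coefficients vanish. So d(df) = 0.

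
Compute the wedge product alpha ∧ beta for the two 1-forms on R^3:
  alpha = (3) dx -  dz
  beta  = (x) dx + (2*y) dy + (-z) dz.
alpha ∧ beta = (6*y) dx ∧ dy + (x - 3*z) dx ∧ dz + (2*y) dy ∧ dz

Distribute the wedge, using dx_i ∧ dx_j = -dx_j ∧ dx_i and dx_i ∧ dx_i = 0. For each pair (i, j) with i < j, the coefficient of dx_i ∧ dx_j in alpha ∧ beta is (alpha_i * beta_j - alpha_j * beta_i). Collecting: alpha ∧ beta = (6*y) dx ∧ dy + (x - 3*z) dx ∧ dz + (2*y) dy ∧ dz.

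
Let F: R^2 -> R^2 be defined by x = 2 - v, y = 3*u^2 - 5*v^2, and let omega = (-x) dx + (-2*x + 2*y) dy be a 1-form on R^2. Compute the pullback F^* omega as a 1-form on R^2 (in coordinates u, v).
F^* omega = (12*u*(3*u^2 - 5*v^2 + v - 2)) du + (-60*u^2*v + 100*v^3 - 20*v^2 + 39*v + 2) dv

Using F^*(f dg) = (f ∘ F) d(g ∘ F), substitute each coordinate x_i by F_i(u, v) in f_i, and replace dx_i by d F_i = (∂F_i/∂u) du + (∂F_i/∂v) dv.
  For the x component: f_1(F) = v - 2; d F_1 = (0) du + (-1) dv
  For the y component: f_2(F) = 6*u^2 - 10*v^2 + 2*v - 4; d F_2 = (6*u) du + (-10*v) dv
Combining and collecting du, dv coefficients:
  coeff of du: 12*u*(3*u^2 - 5*v^2 + v - 2)
  coeff of dv: -60*u^2*v + 100*v^3 - 20*v^2 + 39*v + 2
F^* omega = (12*u*(3*u^2 - 5*v^2 + v - 2)) du + (-60*u^2*v + 100*v^3 - 20*v^2 + 39*v + 2) dv.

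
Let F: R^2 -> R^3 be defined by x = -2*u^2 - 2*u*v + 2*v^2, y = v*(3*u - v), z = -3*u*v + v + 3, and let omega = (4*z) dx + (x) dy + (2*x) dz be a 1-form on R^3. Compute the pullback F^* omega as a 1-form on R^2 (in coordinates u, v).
F^* omega = (54*u^2*v + 30*u*v^2 - 16*u*v - 48*u - 6*v^3 - 8*v^2 - 24*v) du + (6*u^3 + 34*u^2*v - 4*u^2 - 50*u*v^2 - 12*u*v - 24*u - 4*v^3 + 20*v^2 + 48*v) dv

Using F^*(f dg) = (f ∘ F) d(g ∘ F), substitute each coordinate x_i by F_i(u, v) in f_i, and replace dx_i by d F_i = (∂F_i/∂u) du + (∂F_i/∂v) dv.
  For the x component: f_1(F) = -12*u*v + 4*v + 12; d F_1 = (-4*u - 2*v) du + (-2*u + 4*v) dv
  For the y component: f_2(F) = -2*u^2 - 2*u*v + 2*v^2; d F_2 = (3*v) du + (3*u - 2*v) dv
  For the z component: f_3(F) = -4*u^2 - 4*u*v + 4*v^2; d F_3 = (-3*v) du + (1 - 3*u) dv
Combining and collecting du, dv coefficients:
  coeff of du: 54*u^2*v + 30*u*v^2 - 16*u*v - 48*u - 6*v^3 - 8*v^2 - 24*v
  coeff of dv: 6*u^3 + 34*u^2*v - 4*u^2 - 50*u*v^2 - 12*u*v - 24*u - 4*v^3 + 20*v^2 + 48*v
F^* omega = (54*u^2*v + 30*u*v^2 - 16*u*v - 48*u - 6*v^3 - 8*v^2 - 24*v) du + (6*u^3 + 34*u^2*v - 4*u^2 - 50*u*v^2 - 12*u*v - 24*u - 4*v^3 + 20*v^2 + 48*v) dv.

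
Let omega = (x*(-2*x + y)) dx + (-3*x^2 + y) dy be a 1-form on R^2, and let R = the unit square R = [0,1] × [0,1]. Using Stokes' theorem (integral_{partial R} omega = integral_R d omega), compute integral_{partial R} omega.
integral_(partial R) omega = -7/2

Stokes: integral_partial_R omega = integral_R d omega with d omega = (∂Q/∂x - ∂P/∂y) dx ∧ dy.
  ∂Q/∂x = -6*x
  ∂P/∂y = x
  integrand = ∂Q/∂x - ∂P/∂y = -7*x.
Integrating over R: integral_0^1 integral_0^1 (-7*x) dx dy = -7/2.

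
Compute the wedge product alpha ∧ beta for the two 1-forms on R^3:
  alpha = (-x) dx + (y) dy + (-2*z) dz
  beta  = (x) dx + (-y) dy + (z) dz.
alpha ∧ beta = (x*z) dx ∧ dz + (-y*z) dy ∧ dz

Distribute the wedge, using dx_i ∧ dx_j = -dx_j ∧ dx_i and dx_i ∧ dx_i = 0. For each pair (i, j) with i < j, the coefficient of dx_i ∧ dx_j in alpha ∧ beta is (alpha_i * beta_j - alpha_j * beta_i). Collecting: alpha ∧ beta = (x*z) dx ∧ dz + (-y*z) dy ∧ dz.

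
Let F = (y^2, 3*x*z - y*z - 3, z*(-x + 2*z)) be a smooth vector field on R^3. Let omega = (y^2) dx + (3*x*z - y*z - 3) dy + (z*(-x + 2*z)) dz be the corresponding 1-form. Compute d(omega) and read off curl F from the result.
d(omega) = (-3*x + y) dy ∧ dz + (z) dz ∧ dx + (-2*y + 3*z) dx ∧ dy; curl F = (-3*x + y, z, -2*y + 3*z)

d omega = sum_{i<j} (∂f_j/∂x_i - ∂f_i/∂x_j) dx_i ∧ dx_j. Under the identification (dy ∧ dz, dz ∧ dx, dx ∧ dy) ↔ (e_x, e_y, e_z), the coefficients are exactly the components of curl F. Compute:
  ∂R/∂y - ∂Q/∂z = (0) - (3*x - y) = -3*x + y
  ∂P/∂z - ∂R/∂x = (0) - (-z) = z
  ∂Q/∂x - ∂P/∂y = (3*z) - (2*y) = -2*y + 3*z.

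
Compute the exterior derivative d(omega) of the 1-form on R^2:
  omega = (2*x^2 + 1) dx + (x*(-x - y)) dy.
d(omega) = (-2*x - y) dx ∧ dy

For a 1-form omega = sum_i f_i dx_i, the exterior derivative is
  d(omega) = sum_{i < j} (∂f_j/∂x_i - ∂f_i/∂x_j) dx_i ∧ dx_j.
  coefficient of dx ∧ dy: ∂f_2/∂x - ∂f_1/∂y = ∂(x*(-x - y))/∂x - ∂(2*x^2 + 1)/∂y = -2*x - y
Assembling: d(omega) = (-2*x - y) dx ∧ dy.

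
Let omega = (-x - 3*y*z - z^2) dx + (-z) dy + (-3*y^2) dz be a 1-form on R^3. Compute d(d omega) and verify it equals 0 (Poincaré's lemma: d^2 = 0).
d(d omega) = 0

Step 1: d omega = sum_{i<j} (∂f_j/∂x_i - ∂f_i/∂x_j) dx_i ∧ dx_j:
  coeff of dx ∧ dy: 3*z
  coeff of dx ∧ dz: 3*y + 2*z
  coeff of dy ∧ dz: 1 - 6*y
Step 2: Apply d again to each 2-form coefficient. The only possible 3-form in R^3 is dx ∧ dy ∧ dz, with coefficient
  ∂(coeff of dy∧dz)/∂x - ∂(coeff of dx∧dz)/∂y + ∂(coeff of dx∧dy)/∂z
  = ∂/∂x (1 - 6*y) - ∂/∂y (3*y + 2*z) + ∂/∂z (3*z).
Each of these terms simplifies to sums of mixed partials that cancel in pairs. The result is 0 (by equality of mixed partials for smooth functions — Schwarz / Clairaut).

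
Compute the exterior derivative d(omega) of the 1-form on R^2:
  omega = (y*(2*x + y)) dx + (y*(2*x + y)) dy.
d(omega) = (-2*x) dx ∧ dy

For a 1-form omega = sum_i f_i dx_i, the exterior derivative is
  d(omega) = sum_{i < j} (∂f_j/∂x_i - ∂f_i/∂x_j) dx_i ∧ dx_j.
  coefficient of dx ∧ dy: ∂f_2/∂x - ∂f_1/∂y = ∂(y*(2*x + y))/∂x - ∂(y*(2*x + y))/∂y = -2*x
Assembling: d(omega) = (-2*x) dx ∧ dy.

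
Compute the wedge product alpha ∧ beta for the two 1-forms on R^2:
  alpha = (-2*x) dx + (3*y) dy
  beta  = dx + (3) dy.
alpha ∧ beta = (-6*x - 3*y) dx ∧ dy

Distribute the wedge, using dx_i ∧ dx_j = -dx_j ∧ dx_i and dx_i ∧ dx_i = 0. For each pair (i, j) with i < j, the coefficient of dx_i ∧ dx_j in alpha ∧ beta is (alpha_i * beta_j - alpha_j * beta_i). Collecting: alpha ∧ beta = (-6*x - 3*y) dx ∧ dy.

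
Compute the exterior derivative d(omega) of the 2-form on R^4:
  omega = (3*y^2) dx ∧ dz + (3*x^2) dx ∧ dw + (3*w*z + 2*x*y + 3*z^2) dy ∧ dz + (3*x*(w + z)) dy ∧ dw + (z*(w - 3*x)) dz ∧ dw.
d(omega) = (-4*y) dx ∧ dy ∧ dz + (-3*x + 3*z) dy ∧ dz ∧ dw + (3*w + 3*z) dx ∧ dy ∧ dw + (-3*z) dx ∧ dz ∧ dw

For a 2-form omega = sum_{i<j} g_{ij} dx_i ∧ dx_j, the exterior derivative is
  d(omega) = sum_{i<j} d(g_{ij}) ∧ dx_i ∧ dx_j = sum_{i<j, k} (∂g_{ij}/∂x_k) dx_k ∧ dx_i ∧ dx_j.
Expand each term, using dx_k ∧ dx_i ∧ dx_j = sgn(permutation) dx_{(a)} ∧ dx_{(b)} ∧ dx_{(c)} with (a < b < c) sorted:
  d(3*y^2) includes (∂/∂y)(3*y^2) dy = (6*y) dy, which multiplied by dx ∧ dz gives (-6*y) dx ∧ dy ∧ dz
  d(3*w*z + 2*x*y + 3*z^2) includes (∂/∂x)(3*w*z + 2*x*y + 3*z^2) dx = (2*y) dx, which multiplied by dy ∧ dz gives (2*y) dx ∧ dy ∧ dz
  d(3*w*z + 2*x*y + 3*z^2) includes (∂/∂w)(3*w*z + 2*x*y + 3*z^2) dw = (3*z) dw, which multiplied by dy ∧ dz gives (3*z) dy ∧ dz ∧ dw
  d(3*x*(w + z)) includes (∂/∂x)(3*x*(w + z)) dx = (3*w + 3*z) dx, which multiplied by dy ∧ dw gives (3*w + 3*z) dx ∧ dy ∧ dw
  d(3*x*(w + z)) includes (∂/∂z)(3*x*(w + z)) dz = (3*x) dz, which multiplied by dy ∧ dw gives (-3*x) dy ∧ dz ∧ dw
  d(z*(w - 3*x)) includes (∂/∂x)(z*(w - 3*x)) dx = (-3*z) dx, which multiplied by dz ∧ dw gives (-3*z) dx ∧ dz ∧ dw
Collecting like 3-forms: d(omega) = (-4*y) dx ∧ dy ∧ dz + (-3*x + 3*z) dy ∧ dz ∧ dw + (3*w + 3*z) dx ∧ dy ∧ dw + (-3*z) dx ∧ dz ∧ dw.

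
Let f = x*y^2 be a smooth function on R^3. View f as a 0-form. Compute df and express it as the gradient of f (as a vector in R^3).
df = (y^2) dx + (2*x*y) dy + (0) dz; grad f = (y^2, 2*x*y, 0)

For a 0-form f, d f = (∂f/∂x) dx + (∂f/∂y) dy + (∂f/∂z) dz. The components of the vector representation are exactly the entries of grad f in Cartesian coordinates:
  ∂f/∂x = y^2
  ∂f/∂y = 2*x*y
  ∂f/∂z = 0.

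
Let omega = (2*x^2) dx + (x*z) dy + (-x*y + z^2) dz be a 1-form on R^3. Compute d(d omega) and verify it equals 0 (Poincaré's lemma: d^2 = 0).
d(d omega) = 0

Step 1: d omega = sum_{i<j} (∂f_j/∂x_i - ∂f_i/∂x_j) dx_i ∧ dx_j:
  coeff of dx ∧ dy: z
  coeff of dx ∧ dz: -y
  coeff of dy ∧ dz: -2*x
Step 2: Apply d again to each 2-form coefficient. The only possible 3-form in R^3 is dx ∧ dy ∧ dz, with coefficient
  ∂(coeff of dy∧dz)/∂x - ∂(coeff of dx∧dz)/∂y + ∂(coeff of dx∧dy)/∂z
  = ∂/∂x (-2*x) - ∂/∂y (-y) + ∂/∂z (z).
Each of these terms simplifies to sums of mixed partials that cancel in pairs. The result is 0 (by equality of mixed partials for smooth functions — Schwarz / Clairaut).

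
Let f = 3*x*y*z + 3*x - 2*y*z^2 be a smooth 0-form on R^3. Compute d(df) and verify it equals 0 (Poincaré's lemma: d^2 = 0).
d(df) = 0

Step 1: df = sum_i (∂f/∂x_i) dx_i = (3*y*z + 3) dx + (z*(3*x - 2*z)) dy + (y*(3*x - 4*z)) dz.
Step 2: Apply d again. Using the 1-form formula, the coefficient of dx ∧ dy in d(df) is ∂^2 f/∂x ∂y - ∂^2 f/∂y ∂x = (3*z) - (3*z) = 0 (equality of mixed partials for smooth f).
Similarly for dx ∧ dz and dy ∧ dz — all coefficients vanish. So d(df) = 0.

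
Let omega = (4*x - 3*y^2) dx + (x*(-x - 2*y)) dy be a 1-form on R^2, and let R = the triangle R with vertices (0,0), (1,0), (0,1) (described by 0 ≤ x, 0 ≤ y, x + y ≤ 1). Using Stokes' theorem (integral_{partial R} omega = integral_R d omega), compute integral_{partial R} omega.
integral_(partial R) omega = 1/3

Stokes: integral_partial_R omega = integral_R d omega with d omega = (∂Q/∂x - ∂P/∂y) dx ∧ dy.
  ∂Q/∂x = -2*x - 2*y
  ∂P/∂y = -6*y
  integrand = ∂Q/∂x - ∂P/∂y = -2*x + 4*y.
Integrating over R: integral_0^1 integral_0^{1-x} (-2*x + 4*y) dy dx = 1/3.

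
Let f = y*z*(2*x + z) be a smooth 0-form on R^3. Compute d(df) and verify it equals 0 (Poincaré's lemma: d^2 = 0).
d(df) = 0

Step 1: df = sum_i (∂f/∂x_i) dx_i = (2*y*z) dx + (z*(2*x + z)) dy + (2*y*(x + z)) dz.
Step 2: Apply d again. Using the 1-form formula, the coefficient of dx ∧ dy in d(df) is ∂^2 f/∂x ∂y - ∂^2 f/∂y ∂x = (2*z) - (2*z) = 0 (equality of mixed partials for smooth f).
Similarly for dx ∧ dz and dy ∧ dz — all coefficients vanish. So d(df) = 0.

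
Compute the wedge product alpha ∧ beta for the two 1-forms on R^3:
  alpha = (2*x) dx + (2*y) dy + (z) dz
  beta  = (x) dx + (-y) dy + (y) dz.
alpha ∧ beta = (-4*x*y) dx ∧ dy + (x*(2*y - z)) dx ∧ dz + (y*(2*y + z)) dy ∧ dz

Distribute the wedge, using dx_i ∧ dx_j = -dx_j ∧ dx_i and dx_i ∧ dx_i = 0. For each pair (i, j) with i < j, the coefficient of dx_i ∧ dx_j in alpha ∧ beta is (alpha_i * beta_j - alpha_j * beta_i). Collecting: alpha ∧ beta = (-4*x*y) dx ∧ dy + (x*(2*y - z)) dx ∧ dz + (y*(2*y + z)) dy ∧ dz.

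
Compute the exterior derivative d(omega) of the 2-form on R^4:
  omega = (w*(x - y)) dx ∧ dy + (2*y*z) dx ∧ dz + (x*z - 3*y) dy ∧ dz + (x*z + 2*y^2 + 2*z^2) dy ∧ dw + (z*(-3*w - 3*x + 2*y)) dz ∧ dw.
d(omega) = (x - y + z) dx ∧ dy ∧ dw + (-z) dx ∧ dy ∧ dz + (-x - 2*z) dy ∧ dz ∧ dw + (-3*z) dx ∧ dz ∧ dw

For a 2-form omega = sum_{i<j} g_{ij} dx_i ∧ dx_j, the exterior derivative is
  d(omega) = sum_{i<j} d(g_{ij}) ∧ dx_i ∧ dx_j = sum_{i<j, k} (∂g_{ij}/∂x_k) dx_k ∧ dx_i ∧ dx_j.
Expand each term, using dx_k ∧ dx_i ∧ dx_j = sgn(permutation) dx_{(a)} ∧ dx_{(b)} ∧ dx_{(c)} with (a < b < c) sorted:
  d(w*(x - y)) includes (∂/∂w)(w*(x - y)) dw = (x - y) dw, which multiplied by dx ∧ dy gives (x - y) dx ∧ dy ∧ dw
  d(2*y*z) includes (∂/∂y)(2*y*z) dy = (2*z) dy, which multiplied by dx ∧ dz gives (-2*z) dx ∧ dy ∧ dz
  d(x*z - 3*y) includes (∂/∂x)(x*z - 3*y) dx = (z) dx, which multiplied by dy ∧ dz gives (z) dx ∧ dy ∧ dz
  d(x*z + 2*y^2 + 2*z^2) includes (∂/∂x)(x*z + 2*y^2 + 2*z^2) dx = (z) dx, which multiplied by dy ∧ dw gives (z) dx ∧ dy ∧ dw
  d(x*z + 2*y^2 + 2*z^2) includes (∂/∂z)(x*z + 2*y^2 + 2*z^2) dz = (x + 4*z) dz, which multiplied by dy ∧ dw gives (-x - 4*z) dy ∧ dz ∧ dw
  d(z*(-3*w - 3*x + 2*y)) includes (∂/∂x)(z*(-3*w - 3*x + 2*y)) dx = (-3*z) dx, which multiplied by dz ∧ dw gives (-3*z) dx ∧ dz ∧ dw
  d(z*(-3*w - 3*x + 2*y)) includes (∂/∂y)(z*(-3*w - 3*x + 2*y)) dy = (2*z) dy, which multiplied by dz ∧ dw gives (2*z) dy ∧ dz ∧ dw
Collecting like 3-forms: d(omega) = (x - y + z) dx ∧ dy ∧ dw + (-z) dx ∧ dy ∧ dz + (-x - 2*z) dy ∧ dz ∧ dw + (-3*z) dx ∧ dz ∧ dw.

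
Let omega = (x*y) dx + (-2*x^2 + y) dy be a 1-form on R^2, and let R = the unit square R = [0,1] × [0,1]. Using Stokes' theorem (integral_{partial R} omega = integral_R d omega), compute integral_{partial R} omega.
integral_(partial R) omega = -5/2

Stokes: integral_partial_R omega = integral_R d omega with d omega = (∂Q/∂x - ∂P/∂y) dx ∧ dy.
  ∂Q/∂x = -4*x
  ∂P/∂y = x
  integrand = ∂Q/∂x - ∂P/∂y = -5*x.
Integrating over R: integral_0^1 integral_0^1 (-5*x) dx dy = -5/2.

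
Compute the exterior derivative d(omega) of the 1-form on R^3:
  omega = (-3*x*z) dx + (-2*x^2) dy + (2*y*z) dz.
d(omega) = (-4*x) dx ∧ dy + (3*x) dx ∧ dz + (2*z) dy ∧ dz

For a 1-form omega = sum_i f_i dx_i, the exterior derivative is
  d(omega) = sum_{i < j} (∂f_j/∂x_i - ∂f_i/∂x_j) dx_i ∧ dx_j.
  coefficient of dx ∧ dy: ∂f_2/∂x - ∂f_1/∂y = ∂(-2*x^2)/∂x - ∂(-3*x*z)/∂y = -4*x
  coefficient of dx ∧ dz: ∂f_3/∂x - ∂f_1/∂z = ∂(2*y*z)/∂x - ∂(-3*x*z)/∂z = 3*x
  coefficient of dy ∧ dz: ∂f_3/∂y - ∂f_2/∂z = ∂(2*y*z)/∂y - ∂(-2*x^2)/∂z = 2*z
Assembling: d(omega) = (-4*x) dx ∧ dy + (3*x) dx ∧ dz + (2*z) dy ∧ dz.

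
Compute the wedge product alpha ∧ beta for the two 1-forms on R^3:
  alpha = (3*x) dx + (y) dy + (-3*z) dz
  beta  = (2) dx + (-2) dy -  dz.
alpha ∧ beta = (-6*x - 2*y) dx ∧ dy + (-3*x + 6*z) dx ∧ dz + (-y - 6*z) dy ∧ dz

Distribute the wedge, using dx_i ∧ dx_j = -dx_j ∧ dx_i and dx_i ∧ dx_i = 0. For each pair (i, j) with i < j, the coefficient of dx_i ∧ dx_j in alpha ∧ beta is (alpha_i * beta_j - alpha_j * beta_i). Collecting: alpha ∧ beta = (-6*x - 2*y) dx ∧ dy + (-3*x + 6*z) dx ∧ dz + (-y - 6*z) dy ∧ dz.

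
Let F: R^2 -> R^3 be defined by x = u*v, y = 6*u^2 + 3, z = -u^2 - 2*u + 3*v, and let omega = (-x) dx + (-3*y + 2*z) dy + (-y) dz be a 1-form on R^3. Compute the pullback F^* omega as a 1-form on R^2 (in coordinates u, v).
F^* omega = (-228*u^3 - 36*u^2 - u*v^2 + 72*u*v - 102*u + 6) du + (-u^2*v - 18*u^2 - 9) dv

Using F^*(f dg) = (f ∘ F) d(g ∘ F), substitute each coordinate x_i by F_i(u, v) in f_i, and replace dx_i by d F_i = (∂F_i/∂u) du + (∂F_i/∂v) dv.
  For the x component: f_1(F) = -u*v; d F_1 = (v) du + (u) dv
  For the y component: f_2(F) = -20*u^2 - 4*u + 6*v - 9; d F_2 = (12*u) du + (0) dv
  For the z component: f_3(F) = -6*u^2 - 3; d F_3 = (-2*u - 2) du + (3) dv
Combining and collecting du, dv coefficients:
  coeff of du: -228*u^3 - 36*u^2 - u*v^2 + 72*u*v - 102*u + 6
  coeff of dv: -u^2*v - 18*u^2 - 9
F^* omega = (-228*u^3 - 36*u^2 - u*v^2 + 72*u*v - 102*u + 6) du + (-u^2*v - 18*u^2 - 9) dv.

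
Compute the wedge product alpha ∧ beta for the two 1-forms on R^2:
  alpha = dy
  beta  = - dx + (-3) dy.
alpha ∧ beta = (1) dx ∧ dy

Distribute the wedge, using dx_i ∧ dx_j = -dx_j ∧ dx_i and dx_i ∧ dx_i = 0. For each pair (i, j) with i < j, the coefficient of dx_i ∧ dx_j in alpha ∧ beta is (alpha_i * beta_j - alpha_j * beta_i). Collecting: alpha ∧ beta = (1) dx ∧ dy.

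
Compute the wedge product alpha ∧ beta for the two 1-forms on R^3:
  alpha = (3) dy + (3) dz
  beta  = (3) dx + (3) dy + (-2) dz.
alpha ∧ beta = (-9) dx ∧ dy + (-15) dy ∧ dz + (-9) dx ∧ dz

Distribute the wedge, using dx_i ∧ dx_j = -dx_j ∧ dx_i and dx_i ∧ dx_i = 0. For each pair (i, j) with i < j, the coefficient of dx_i ∧ dx_j in alpha ∧ beta is (alpha_i * beta_j - alpha_j * beta_i). Collecting: alpha ∧ beta = (-9) dx ∧ dy + (-15) dy ∧ dz + (-9) dx ∧ dz.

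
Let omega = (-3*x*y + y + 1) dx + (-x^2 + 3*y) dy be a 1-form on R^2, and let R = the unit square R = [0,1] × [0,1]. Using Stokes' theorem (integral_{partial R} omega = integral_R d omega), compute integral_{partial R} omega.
integral_(partial R) omega = -1/2

Stokes: integral_partial_R omega = integral_R d omega with d omega = (∂Q/∂x - ∂P/∂y) dx ∧ dy.
  ∂Q/∂x = -2*x
  ∂P/∂y = 1 - 3*x
  integrand = ∂Q/∂x - ∂P/∂y = x - 1.
Integrating over R: integral_0^1 integral_0^1 (x - 1) dx dy = -1/2.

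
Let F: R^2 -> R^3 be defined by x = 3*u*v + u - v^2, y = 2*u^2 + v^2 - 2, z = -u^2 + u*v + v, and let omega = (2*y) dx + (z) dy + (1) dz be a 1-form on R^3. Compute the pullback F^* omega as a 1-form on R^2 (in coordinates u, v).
F^* omega = (-4*u^3 + 16*u^2*v + 4*u^2 + 4*u*v - 2*u + 6*v^3 + 2*v^2 - 11*v - 4) du + (12*u^3 - 10*u^2*v + 8*u*v^2 - 11*u - 4*v^3 + 2*v^2 + 8*v + 1) dv

Using F^*(f dg) = (f ∘ F) d(g ∘ F), substitute each coordinate x_i by F_i(u, v) in f_i, and replace dx_i by d F_i = (∂F_i/∂u) du + (∂F_i/∂v) dv.
  For the x component: f_1(F) = 4*u^2 + 2*v^2 - 4; d F_1 = (3*v + 1) du + (3*u - 2*v) dv
  For the y component: f_2(F) = -u^2 + u*v + v; d F_2 = (4*u) du + (2*v) dv
  For the z component: f_3(F) = 1; d F_3 = (-2*u + v) du + (u + 1) dv
Combining and collecting du, dv coefficients:
  coeff of du: -4*u^3 + 16*u^2*v + 4*u^2 + 4*u*v - 2*u + 6*v^3 + 2*v^2 - 11*v - 4
  coeff of dv: 12*u^3 - 10*u^2*v + 8*u*v^2 - 11*u - 4*v^3 + 2*v^2 + 8*v + 1
F^* omega = (-4*u^3 + 16*u^2*v + 4*u^2 + 4*u*v - 2*u + 6*v^3 + 2*v^2 - 11*v - 4) du + (12*u^3 - 10*u^2*v + 8*u*v^2 - 11*u - 4*v^3 + 2*v^2 + 8*v + 1) dv.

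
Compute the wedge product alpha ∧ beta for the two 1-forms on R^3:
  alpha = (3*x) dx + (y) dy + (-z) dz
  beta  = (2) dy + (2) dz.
alpha ∧ beta = (6*x) dx ∧ dy + (6*x) dx ∧ dz + (2*y + 2*z) dy ∧ dz

Distribute the wedge, using dx_i ∧ dx_j = -dx_j ∧ dx_i and dx_i ∧ dx_i = 0. For each pair (i, j) with i < j, the coefficient of dx_i ∧ dx_j in alpha ∧ beta is (alpha_i * beta_j - alpha_j * beta_i). Collecting: alpha ∧ beta = (6*x) dx ∧ dy + (6*x) dx ∧ dz + (2*y + 2*z) dy ∧ dz.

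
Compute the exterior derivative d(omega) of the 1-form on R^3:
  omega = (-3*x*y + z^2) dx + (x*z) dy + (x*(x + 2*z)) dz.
d(omega) = (3*x + z) dx ∧ dy + (2*x) dx ∧ dz + (-x) dy ∧ dz

For a 1-form omega = sum_i f_i dx_i, the exterior derivative is
  d(omega) = sum_{i < j} (∂f_j/∂x_i - ∂f_i/∂x_j) dx_i ∧ dx_j.
  coefficient of dx ∧ dy: ∂f_2/∂x - ∂f_1/∂y = ∂(x*z)/∂x - ∂(-3*x*y + z^2)/∂y = 3*x + z
  coefficient of dx ∧ dz: ∂f_3/∂x - ∂f_1/∂z = ∂(x*(x + 2*z))/∂x - ∂(-3*x*y + z^2)/∂z = 2*x
  coefficient of dy ∧ dz: ∂f_3/∂y - ∂f_2/∂z = ∂(x*(x + 2*z))/∂y - ∂(x*z)/∂z = -x
Assembling: d(omega) = (3*x + z) dx ∧ dy + (2*x) dx ∧ dz + (-x) dy ∧ dz.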